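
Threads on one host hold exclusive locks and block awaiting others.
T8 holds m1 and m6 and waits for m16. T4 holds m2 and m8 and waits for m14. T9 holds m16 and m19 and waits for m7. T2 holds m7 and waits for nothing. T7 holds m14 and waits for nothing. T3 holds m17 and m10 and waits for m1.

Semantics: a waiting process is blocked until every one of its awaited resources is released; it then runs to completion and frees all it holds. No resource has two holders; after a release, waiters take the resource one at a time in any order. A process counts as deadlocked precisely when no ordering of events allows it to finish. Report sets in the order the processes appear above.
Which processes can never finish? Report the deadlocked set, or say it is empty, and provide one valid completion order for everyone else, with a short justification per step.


The deadlocked set is empty.
Key observation: no waiting chain loops back on itself — every chain ends at a process that waits on nothing, so everyone eventually runs.
A valid finishing order for the others: T2, T9, T7, T8, T4, T3.
Verifying each step:
  T2 waits on nothing -> runs at once and releases m7
  T9 waits on m7 — all released -> runs and releases m16 and m19
  T7 waits on nothing -> runs at once and releases m14
  T8 waits on m16 — all released -> runs and releases m1 and m6
  T4 waits on m14 — all released -> runs and releases m2 and m8
  T3 waits on m1 — all released -> runs and releases m17 and m10


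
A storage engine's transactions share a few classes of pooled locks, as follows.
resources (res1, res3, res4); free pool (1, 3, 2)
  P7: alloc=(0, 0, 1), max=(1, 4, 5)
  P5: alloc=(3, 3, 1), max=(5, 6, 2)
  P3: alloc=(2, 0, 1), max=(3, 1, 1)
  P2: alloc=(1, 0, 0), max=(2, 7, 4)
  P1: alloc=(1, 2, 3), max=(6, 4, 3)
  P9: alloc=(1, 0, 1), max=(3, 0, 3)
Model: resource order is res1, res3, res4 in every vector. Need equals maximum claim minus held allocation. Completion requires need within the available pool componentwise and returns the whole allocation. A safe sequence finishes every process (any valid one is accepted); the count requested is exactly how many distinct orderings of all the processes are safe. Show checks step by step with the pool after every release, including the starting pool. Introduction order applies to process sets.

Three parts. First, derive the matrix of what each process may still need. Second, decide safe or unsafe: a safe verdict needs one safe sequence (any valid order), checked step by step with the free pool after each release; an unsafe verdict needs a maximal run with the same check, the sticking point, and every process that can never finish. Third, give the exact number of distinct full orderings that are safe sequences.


(1) Need matrix, components ordered res1, res3, res4:
  P7: (1, 4, 4)
  P5: (2, 3, 1)
  P3: (1, 1, 0)
  P2: (1, 7, 4)
  P1: (5, 2, 0)
  P9: (2, 0, 2)
(2) SAFE, for example via the order P3, P5, P7, P1, P2, P9.
Key observation: P3 marks the first exact bind of the order: its need (1, 1, 0) fits the free (1, 3, 2) with zero slack on a requested resource.
Walking it through:
  pool = (1, 3, 2)
  run P3 (needs (1, 1, 0), free (1, 3, 2)); after release of (2, 0, 1) the pool is (3, 3, 3)
  run P5 (needs (2, 3, 1), free (3, 3, 3)); after release of (3, 3, 1) the pool is (6, 6, 4)
  run P7 (needs (1, 4, 4), free (6, 6, 4)); after release of (0, 0, 1) the pool is (6, 6, 5)
  run P1 (needs (5, 2, 0), free (6, 6, 5)); after release of (1, 2, 3) the pool is (7, 8, 8)
  run P2 (needs (1, 7, 4), free (7, 8, 8)); after release of (1, 0, 0) the pool is (8, 8, 8)
  run P9 (needs (2, 0, 2), free (8, 8, 8)); after release of (1, 0, 1) the pool is (9, 8, 9)
(3) Exactly 15 of the possible complete orderings are safe sequences.


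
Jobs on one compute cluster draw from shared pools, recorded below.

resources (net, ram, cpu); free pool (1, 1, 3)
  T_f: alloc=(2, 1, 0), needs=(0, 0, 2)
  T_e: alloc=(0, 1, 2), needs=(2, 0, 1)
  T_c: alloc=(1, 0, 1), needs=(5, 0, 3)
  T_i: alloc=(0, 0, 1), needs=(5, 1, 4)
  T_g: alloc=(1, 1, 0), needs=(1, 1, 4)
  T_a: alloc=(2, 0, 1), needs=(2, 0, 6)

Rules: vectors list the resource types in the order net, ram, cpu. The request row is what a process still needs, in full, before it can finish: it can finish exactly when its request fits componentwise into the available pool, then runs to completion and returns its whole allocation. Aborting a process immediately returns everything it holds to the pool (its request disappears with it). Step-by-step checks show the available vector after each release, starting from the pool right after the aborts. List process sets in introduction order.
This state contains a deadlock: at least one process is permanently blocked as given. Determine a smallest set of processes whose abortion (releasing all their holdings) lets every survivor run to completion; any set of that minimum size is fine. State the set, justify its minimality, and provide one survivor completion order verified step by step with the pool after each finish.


Abort T_c.
Key observation: aborting T_c returns (1, 0, 1), and T_a — hopeless before — runs at step 3 with the returned capacity in the pool.
Why nothing smaller works: aborting no one leaves the state deadlocked as given.
The survivors complete as T_e, T_g, T_a, T_f, T_i. Step-by-step check (starting from the post-abort pool):
  pool = (2, 1, 4)
  T_e needs (2, 0, 1) <= (2, 1, 4) -> finishes; pool += (0, 1, 2) = (2, 2, 6)
  T_g needs (1, 1, 4) <= (2, 2, 6) -> finishes; pool += (1, 1, 0) = (3, 3, 6)
  T_a needs (2, 0, 6) <= (3, 3, 6) -> finishes; pool += (2, 0, 1) = (5, 3, 7)
  T_f needs (0, 0, 2) <= (5, 3, 7) -> finishes; pool += (2, 1, 0) = (7, 4, 7)
  T_i needs (5, 1, 4) <= (7, 4, 7) -> finishes; pool += (0, 0, 1) = (7, 4, 8)


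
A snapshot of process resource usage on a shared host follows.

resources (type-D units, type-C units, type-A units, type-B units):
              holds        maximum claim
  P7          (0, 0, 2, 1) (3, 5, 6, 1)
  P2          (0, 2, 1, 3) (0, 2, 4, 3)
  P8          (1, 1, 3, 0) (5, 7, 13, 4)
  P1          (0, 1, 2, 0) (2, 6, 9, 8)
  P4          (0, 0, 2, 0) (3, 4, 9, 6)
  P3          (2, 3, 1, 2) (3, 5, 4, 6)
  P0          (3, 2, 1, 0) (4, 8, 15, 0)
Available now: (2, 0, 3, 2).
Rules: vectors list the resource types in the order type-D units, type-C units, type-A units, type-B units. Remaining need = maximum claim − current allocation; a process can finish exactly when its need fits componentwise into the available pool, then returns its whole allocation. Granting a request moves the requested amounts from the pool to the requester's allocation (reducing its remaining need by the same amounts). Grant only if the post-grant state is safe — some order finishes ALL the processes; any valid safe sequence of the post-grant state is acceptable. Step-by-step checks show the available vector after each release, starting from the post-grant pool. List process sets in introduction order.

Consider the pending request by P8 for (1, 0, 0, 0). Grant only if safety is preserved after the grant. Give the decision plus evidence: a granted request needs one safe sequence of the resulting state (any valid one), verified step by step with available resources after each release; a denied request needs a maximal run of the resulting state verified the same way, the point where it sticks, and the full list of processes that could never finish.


GRANT: granting preserves safety; a valid post-grant sequence is P2, P3, P7, P4, P1, P8, P0.
Key observation: granting shrinks the pool to (1, 0, 3, 2), yet P2 still fits and the chain goes through.
Check on the post-grant state, step by step:
  pool = (1, 0, 3, 2)
  run P2 (needs (0, 0, 3, 0), free (1, 0, 3, 2)); after release of (0, 2, 1, 3) the pool is (1, 2, 4, 5)
  run P3 (needs (1, 2, 3, 4), free (1, 2, 4, 5)); after release of (2, 3, 1, 2) the pool is (3, 5, 5, 7)
  run P7 (needs (3, 5, 4, 0), free (3, 5, 5, 7)); after release of (0, 0, 2, 1) the pool is (3, 5, 7, 8)
  run P4 (needs (3, 4, 7, 6), free (3, 5, 7, 8)); after release of (0, 0, 2, 0) the pool is (3, 5, 9, 8)
  run P1 (needs (2, 5, 7, 8), free (3, 5, 9, 8)); after release of (0, 1, 2, 0) the pool is (3, 6, 11, 8)
  run P8 (needs (3, 6, 10, 4), free (3, 6, 11, 8)); after release of (2, 1, 3, 0) the pool is (5, 7, 14, 8)
  run P0 (needs (1, 6, 14, 0), free (5, 7, 14, 8)); after release of (3, 2, 1, 0) the pool is (8, 9, 15, 8)


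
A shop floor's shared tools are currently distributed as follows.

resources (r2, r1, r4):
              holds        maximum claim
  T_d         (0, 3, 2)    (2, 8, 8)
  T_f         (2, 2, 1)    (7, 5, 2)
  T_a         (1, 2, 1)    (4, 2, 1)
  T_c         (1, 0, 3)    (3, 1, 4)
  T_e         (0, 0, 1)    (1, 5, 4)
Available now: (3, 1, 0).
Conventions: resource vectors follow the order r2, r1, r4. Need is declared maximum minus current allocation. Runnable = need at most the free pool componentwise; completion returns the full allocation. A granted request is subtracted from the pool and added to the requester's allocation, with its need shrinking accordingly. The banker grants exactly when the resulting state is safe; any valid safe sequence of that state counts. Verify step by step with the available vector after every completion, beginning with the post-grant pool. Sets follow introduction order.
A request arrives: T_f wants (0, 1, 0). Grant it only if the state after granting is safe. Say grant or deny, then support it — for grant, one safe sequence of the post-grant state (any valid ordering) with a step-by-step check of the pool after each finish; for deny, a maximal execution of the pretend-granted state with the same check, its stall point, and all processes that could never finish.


GRANT. The post-grant state is safe; one safe sequence: T_a, T_c, T_f, T_e, T_d.
Key observation: with (3, 0, 0) left after the transfer, T_a can run at once — the state stays safe.
Check on the post-grant state, step by step:
  pool = (3, 0, 0)
  T_a needs (3, 0, 0) <= (3, 0, 0) -> finishes; pool += (1, 2, 1) = (4, 2, 1)
  T_c needs (2, 1, 1) <= (4, 2, 1) -> finishes; pool += (1, 0, 3) = (5, 2, 4)
  T_f needs (5, 2, 1) <= (5, 2, 4) -> finishes; pool += (2, 3, 1) = (7, 5, 5)
  T_e needs (1, 5, 3) <= (7, 5, 5) -> finishes; pool += (0, 0, 1) = (7, 5, 6)
  T_d needs (2, 5, 6) <= (7, 5, 6) -> finishes; pool += (0, 3, 2) = (7, 8, 8)


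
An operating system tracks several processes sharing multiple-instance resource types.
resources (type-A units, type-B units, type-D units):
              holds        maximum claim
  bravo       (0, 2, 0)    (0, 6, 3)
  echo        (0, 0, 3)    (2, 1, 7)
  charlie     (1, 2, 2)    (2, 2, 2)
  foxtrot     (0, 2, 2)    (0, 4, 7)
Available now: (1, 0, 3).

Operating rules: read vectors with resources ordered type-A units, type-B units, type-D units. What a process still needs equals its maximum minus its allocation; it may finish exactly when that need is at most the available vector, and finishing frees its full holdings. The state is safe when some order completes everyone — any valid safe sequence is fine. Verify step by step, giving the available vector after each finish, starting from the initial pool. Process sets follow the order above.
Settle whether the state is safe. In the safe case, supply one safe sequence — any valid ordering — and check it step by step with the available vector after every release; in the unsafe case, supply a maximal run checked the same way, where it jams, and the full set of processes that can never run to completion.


SAFE — a valid safe sequence is charlie, echo, foxtrot, bravo.
Key observation: the first exact fit in this order is charlie — it needs (1, 0, 0) with (1, 0, 3) free, meeting a requested resource to the last unit.
Check, step by step:
  pool = (1, 0, 3)
  charlie: need (1, 0, 0) fits (1, 0, 3); releases (1, 2, 2), pool now (2, 2, 5)
  echo: need (2, 1, 4) fits (2, 2, 5); releases (0, 0, 3), pool now (2, 2, 8)
  foxtrot: need (0, 2, 5) fits (2, 2, 8); releases (0, 2, 2), pool now (2, 4, 10)
  bravo: need (0, 4, 3) fits (2, 4, 10); releases (0, 2, 0), pool now (2, 6, 10)


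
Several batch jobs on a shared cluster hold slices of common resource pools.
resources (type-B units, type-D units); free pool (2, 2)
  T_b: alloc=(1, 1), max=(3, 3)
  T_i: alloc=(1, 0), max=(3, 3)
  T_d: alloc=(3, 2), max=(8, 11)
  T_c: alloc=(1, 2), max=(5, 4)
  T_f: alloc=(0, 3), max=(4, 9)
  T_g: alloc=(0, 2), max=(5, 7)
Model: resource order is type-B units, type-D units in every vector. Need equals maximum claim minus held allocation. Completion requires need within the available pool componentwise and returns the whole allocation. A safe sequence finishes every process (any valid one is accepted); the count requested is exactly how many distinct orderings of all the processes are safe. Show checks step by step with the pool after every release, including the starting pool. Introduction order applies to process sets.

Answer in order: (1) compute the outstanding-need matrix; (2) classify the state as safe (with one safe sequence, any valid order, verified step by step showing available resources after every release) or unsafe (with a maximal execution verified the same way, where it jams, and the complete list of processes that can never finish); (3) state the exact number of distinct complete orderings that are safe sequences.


(1) Remaining need (order type-B units, type-D units):
  T_b: (2, 2)
  T_i: (2, 3)
  T_d: (5, 9)
  T_c: (4, 2)
  T_f: (4, 6)
  T_g: (5, 5)
(2) The state is SAFE; one workable sequence: T_b, T_i, T_c, T_g, T_f, T_d.
Key observation: T_b marks the first exact bind of the order: its need (2, 2) fits the free (2, 2) with zero slack on a requested resource.
Step-by-step check:
  pool = (2, 2)
  run T_b (needs (2, 2), free (2, 2)); after release of (1, 1) the pool is (3, 3)
  run T_i (needs (2, 3), free (3, 3)); after release of (1, 0) the pool is (4, 3)
  run T_c (needs (4, 2), free (4, 3)); after release of (1, 2) the pool is (5, 5)
  run T_g (needs (5, 5), free (5, 5)); after release of (0, 2) the pool is (5, 7)
  run T_f (needs (4, 6), free (5, 7)); after release of (0, 3) the pool is (5, 10)
  run T_d (needs (5, 9), free (5, 10)); after release of (3, 2) the pool is (8, 12)
(3) The exact count: 1 of the possible complete orderings is a safe sequence.


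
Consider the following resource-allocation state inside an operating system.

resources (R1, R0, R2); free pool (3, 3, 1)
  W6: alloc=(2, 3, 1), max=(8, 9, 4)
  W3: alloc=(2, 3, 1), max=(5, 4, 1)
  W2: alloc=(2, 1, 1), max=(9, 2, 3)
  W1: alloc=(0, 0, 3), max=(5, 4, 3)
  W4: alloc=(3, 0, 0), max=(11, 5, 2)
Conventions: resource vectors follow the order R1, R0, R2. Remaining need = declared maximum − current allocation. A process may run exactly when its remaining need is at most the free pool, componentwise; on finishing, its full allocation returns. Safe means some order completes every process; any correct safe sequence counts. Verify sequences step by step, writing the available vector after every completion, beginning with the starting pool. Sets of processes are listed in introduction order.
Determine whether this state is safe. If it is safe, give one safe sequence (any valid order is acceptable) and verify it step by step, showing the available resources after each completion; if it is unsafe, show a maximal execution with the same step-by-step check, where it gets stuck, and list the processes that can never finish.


UNSAFE.
Key observation: even finishing W3, W1 leaves just (5, 6, 5) free — too little R1 for any of the remaining processes.
A maximal execution: W3, W1 — then nothing else fits. Step-by-step check:
  pool = (3, 3, 1)
  W3 needs (3, 1, 0) <= (3, 3, 1) -> finishes; pool += (2, 3, 1) = (5, 6, 2)
  W1 needs (5, 4, 0) <= (5, 6, 2) -> finishes; pool += (0, 0, 3) = (5, 6, 5)
  blocked: W6 wants (6, 6, 3), pool (5, 6, 5) — not enough R1
  blocked: W2 wants (7, 1, 2), pool (5, 6, 5) — not enough R1
  blocked: W4 wants (8, 5, 2), pool (5, 6, 5) — not enough R1
Permanently blocked: W6, W2 and W4.


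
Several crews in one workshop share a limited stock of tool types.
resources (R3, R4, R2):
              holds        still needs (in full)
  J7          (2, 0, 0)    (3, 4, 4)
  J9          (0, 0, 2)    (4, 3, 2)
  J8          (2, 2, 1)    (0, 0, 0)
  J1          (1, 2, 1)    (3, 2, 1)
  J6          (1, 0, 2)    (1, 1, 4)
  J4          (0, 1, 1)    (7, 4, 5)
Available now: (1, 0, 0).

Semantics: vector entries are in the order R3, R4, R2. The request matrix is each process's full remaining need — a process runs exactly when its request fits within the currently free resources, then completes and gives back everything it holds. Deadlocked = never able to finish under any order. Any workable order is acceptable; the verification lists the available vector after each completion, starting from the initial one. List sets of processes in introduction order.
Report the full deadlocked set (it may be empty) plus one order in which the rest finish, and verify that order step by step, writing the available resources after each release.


The deadlocked set is empty.
Key observation: the pool covers J8 at once, and every later process fits after earlier releases.
The rest can finish in the order J8, J1, J9, J6, J7, J4. Verifying each step:
  pool = (1, 0, 0)
  J8: need (0, 0, 0) fits (1, 0, 0); releases (2, 2, 1), pool now (3, 2, 1)
  J1: need (3, 2, 1) fits (3, 2, 1); releases (1, 2, 1), pool now (4, 4, 2)
  J9: need (4, 3, 2) fits (4, 4, 2); releases (0, 0, 2), pool now (4, 4, 4)
  J6: need (1, 1, 4) fits (4, 4, 4); releases (1, 0, 2), pool now (5, 4, 6)
  J7: need (3, 4, 4) fits (5, 4, 6); releases (2, 0, 0), pool now (7, 4, 6)
  J4: need (7, 4, 5) fits (7, 4, 6); releases (0, 1, 1), pool now (7, 5, 7)


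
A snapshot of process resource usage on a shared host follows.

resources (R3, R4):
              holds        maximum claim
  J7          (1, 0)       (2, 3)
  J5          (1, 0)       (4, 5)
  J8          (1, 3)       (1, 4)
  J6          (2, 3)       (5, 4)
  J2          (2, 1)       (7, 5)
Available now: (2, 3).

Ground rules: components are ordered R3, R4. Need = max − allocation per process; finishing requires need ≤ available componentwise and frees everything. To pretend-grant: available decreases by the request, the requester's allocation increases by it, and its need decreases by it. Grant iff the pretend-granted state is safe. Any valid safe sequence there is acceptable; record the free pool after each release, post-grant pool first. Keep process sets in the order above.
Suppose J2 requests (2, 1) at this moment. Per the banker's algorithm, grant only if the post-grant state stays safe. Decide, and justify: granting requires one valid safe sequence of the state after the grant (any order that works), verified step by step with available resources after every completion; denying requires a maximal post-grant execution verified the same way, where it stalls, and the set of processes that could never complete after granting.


DENY. Granting would leave the state unsafe.
Key observation: no order helps: past J8, J7, the free pool tops out at (2, 5), below what each blocked process needs in R3.
Pretend the grant happened; the run J8, J7 goes as far as possible. Step-by-step check:
  pool = (0, 2)
  J8 needs (0, 1) <= (0, 2) -> finishes; pool += (1, 3) = (1, 5)
  J7 needs (1, 3) <= (1, 5) -> finishes; pool += (1, 0) = (2, 5)
  blocked: J5 wants (3, 5), pool (2, 5) — not enough R3
  blocked: J6 wants (3, 1), pool (2, 5) — not enough R3
  blocked: J2 wants (3, 3), pool (2, 5) — not enough R3
Processes that could never finish after the grant: J5, J6 and J2.


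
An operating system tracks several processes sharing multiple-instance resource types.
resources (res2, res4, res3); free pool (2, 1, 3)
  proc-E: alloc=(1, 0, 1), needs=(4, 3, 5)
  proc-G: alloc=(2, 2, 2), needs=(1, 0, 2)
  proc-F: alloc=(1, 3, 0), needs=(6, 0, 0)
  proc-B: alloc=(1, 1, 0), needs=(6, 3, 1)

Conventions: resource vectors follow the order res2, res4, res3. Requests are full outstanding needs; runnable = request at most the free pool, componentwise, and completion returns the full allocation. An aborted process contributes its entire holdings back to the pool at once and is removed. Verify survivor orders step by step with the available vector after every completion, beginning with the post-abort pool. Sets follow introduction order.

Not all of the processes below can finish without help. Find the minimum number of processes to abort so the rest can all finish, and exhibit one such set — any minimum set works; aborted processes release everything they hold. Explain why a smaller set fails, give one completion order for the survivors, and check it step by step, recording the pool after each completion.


Minimum abort set: proc-B.
Key observation: before aborting proc-B, proc-F was permanently blocked — no order could ever run it; afterwards it completes at step 3.
Minimality: the empty abort set fails — the state is deadlocked as it stands.
The survivors complete as proc-G, proc-E, proc-F. Walking it through (starting from the post-abort pool):
  pool = (3, 2, 3)
  proc-G needs (1, 0, 2) <= (3, 2, 3) -> finishes; pool += (2, 2, 2) = (5, 4, 5)
  proc-E needs (4, 3, 5) <= (5, 4, 5) -> finishes; pool += (1, 0, 1) = (6, 4, 6)
  proc-F needs (6, 0, 0) <= (6, 4, 6) -> finishes; pool += (1, 3, 0) = (7, 7, 6)


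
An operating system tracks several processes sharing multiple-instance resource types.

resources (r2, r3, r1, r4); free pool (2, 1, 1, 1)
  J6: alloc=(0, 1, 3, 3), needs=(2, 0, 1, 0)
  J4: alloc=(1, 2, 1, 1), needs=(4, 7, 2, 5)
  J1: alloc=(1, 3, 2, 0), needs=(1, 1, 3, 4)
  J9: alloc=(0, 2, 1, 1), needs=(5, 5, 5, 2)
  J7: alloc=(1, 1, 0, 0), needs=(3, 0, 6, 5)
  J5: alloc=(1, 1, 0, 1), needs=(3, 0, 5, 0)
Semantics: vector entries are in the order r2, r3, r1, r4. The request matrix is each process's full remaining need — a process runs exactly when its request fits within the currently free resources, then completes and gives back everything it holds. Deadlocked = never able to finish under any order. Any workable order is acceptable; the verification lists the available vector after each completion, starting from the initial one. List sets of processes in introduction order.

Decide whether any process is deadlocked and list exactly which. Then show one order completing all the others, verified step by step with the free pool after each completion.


The deadlocked set is empty.
Key observation: there is always a runnable process — J6 first — so the state unwinds completely.
A valid finishing order for the others: J6, J1, J5, J7, J4, J9. Verifying each step:
  pool = (2, 1, 1, 1)
  run J6 (needs (2, 0, 1, 0), free (2, 1, 1, 1)); after release of (0, 1, 3, 3) the pool is (2, 2, 4, 4)
  run J1 (needs (1, 1, 3, 4), free (2, 2, 4, 4)); after release of (1, 3, 2, 0) the pool is (3, 5, 6, 4)
  run J5 (needs (3, 0, 5, 0), free (3, 5, 6, 4)); after release of (1, 1, 0, 1) the pool is (4, 6, 6, 5)
  run J7 (needs (3, 0, 6, 5), free (4, 6, 6, 5)); after release of (1, 1, 0, 0) the pool is (5, 7, 6, 5)
  run J4 (needs (4, 7, 2, 5), free (5, 7, 6, 5)); after release of (1, 2, 1, 1) the pool is (6, 9, 7, 6)
  run J9 (needs (5, 5, 5, 2), free (6, 9, 7, 6)); after release of (0, 2, 1, 1) the pool is (6, 11, 8, 7)


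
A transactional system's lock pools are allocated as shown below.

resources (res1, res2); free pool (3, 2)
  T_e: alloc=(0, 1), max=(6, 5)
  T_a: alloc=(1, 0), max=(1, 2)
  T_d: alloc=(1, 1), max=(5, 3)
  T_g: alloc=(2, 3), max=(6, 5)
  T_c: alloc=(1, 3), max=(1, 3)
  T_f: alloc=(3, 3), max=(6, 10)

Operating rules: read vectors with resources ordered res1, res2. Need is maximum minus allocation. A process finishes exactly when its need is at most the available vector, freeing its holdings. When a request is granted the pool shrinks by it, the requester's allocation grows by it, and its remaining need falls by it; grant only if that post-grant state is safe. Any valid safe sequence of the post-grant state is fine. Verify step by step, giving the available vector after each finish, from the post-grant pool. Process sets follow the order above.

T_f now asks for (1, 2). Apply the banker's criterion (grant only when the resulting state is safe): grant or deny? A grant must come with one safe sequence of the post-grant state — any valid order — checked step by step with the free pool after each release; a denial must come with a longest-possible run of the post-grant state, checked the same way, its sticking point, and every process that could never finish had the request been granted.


GRANT: granting preserves safety; a valid post-grant sequence is T_c, T_a, T_g, T_d, T_e, T_f.
Key observation: with (2, 0) left after the transfer, T_c can run at once — the state stays safe.
Verifying the post-grant state step by step:
  pool = (2, 0)
  T_c: need (0, 0) fits (2, 0); releases (1, 3), pool now (3, 3)
  T_a: need (0, 2) fits (3, 3); releases (1, 0), pool now (4, 3)
  T_g: need (4, 2) fits (4, 3); releases (2, 3), pool now (6, 6)
  T_d: need (4, 2) fits (6, 6); releases (1, 1), pool now (7, 7)
  T_e: need (6, 4) fits (7, 7); releases (0, 1), pool now (7, 8)
  T_f: need (2, 5) fits (7, 8); releases (4, 5), pool now (11, 13)


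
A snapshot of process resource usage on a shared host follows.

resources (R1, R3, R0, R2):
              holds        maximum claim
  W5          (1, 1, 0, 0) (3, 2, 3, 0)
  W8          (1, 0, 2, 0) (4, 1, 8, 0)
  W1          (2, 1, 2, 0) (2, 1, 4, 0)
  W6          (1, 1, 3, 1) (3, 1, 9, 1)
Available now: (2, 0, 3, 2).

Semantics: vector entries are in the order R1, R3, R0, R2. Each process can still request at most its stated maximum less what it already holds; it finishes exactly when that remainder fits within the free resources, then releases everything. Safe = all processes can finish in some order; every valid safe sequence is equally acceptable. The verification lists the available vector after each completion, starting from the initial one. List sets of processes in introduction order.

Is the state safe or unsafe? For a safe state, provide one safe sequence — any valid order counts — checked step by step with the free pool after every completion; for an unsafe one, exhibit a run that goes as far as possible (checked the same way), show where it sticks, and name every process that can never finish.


UNSAFE — no complete ordering exists.
Key observation: the pool after W1, W5 is (5, 2, 5, 2); every surviving request exceeds it in R0, so progress ends there.
The run W1, W5 cannot be extended any further. Walking it through:
  pool = (2, 0, 3, 2)
  run W1 (needs (0, 0, 2, 0), free (2, 0, 3, 2)); after release of (2, 1, 2, 0) the pool is (4, 1, 5, 2)
  run W5 (needs (2, 1, 3, 0), free (4, 1, 5, 2)); after release of (1, 1, 0, 0) the pool is (5, 2, 5, 2)
  W8 still needs (3, 1, 6, 0) but only (5, 2, 5, 2) is free — short on R0
  W6 still needs (2, 0, 6, 0) but only (5, 2, 5, 2) is free — short on R0
Processes that can never finish: W8 and W6.


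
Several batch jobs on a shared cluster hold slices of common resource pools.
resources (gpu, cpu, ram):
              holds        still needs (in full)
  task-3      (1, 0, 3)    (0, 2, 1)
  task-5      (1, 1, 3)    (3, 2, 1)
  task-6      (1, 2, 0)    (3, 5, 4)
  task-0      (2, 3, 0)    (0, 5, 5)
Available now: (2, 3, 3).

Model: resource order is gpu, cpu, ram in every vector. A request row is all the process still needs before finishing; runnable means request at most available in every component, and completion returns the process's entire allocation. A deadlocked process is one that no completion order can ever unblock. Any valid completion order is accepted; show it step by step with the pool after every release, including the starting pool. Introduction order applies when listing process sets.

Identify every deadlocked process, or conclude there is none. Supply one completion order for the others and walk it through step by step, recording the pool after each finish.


The deadlocked set is task-6 and task-0.
Key observation: task-3, task-5 can finish, but then (4, 4, 9) is all there is, and the blocked group's cpu demands exceed it.
The rest can finish in the order task-3, task-5. Walking it through:
  pool = (2, 3, 3)
  task-3: need (0, 2, 1) fits (2, 3, 3); releases (1, 0, 3), pool now (3, 3, 6)
  task-5: need (3, 2, 1) fits (3, 3, 6); releases (1, 1, 3), pool now (4, 4, 9)
None of the blocked processes ever fits:
  task-6 still needs (3, 5, 4) but only (4, 4, 9) is free — short on cpu
  task-0 still needs (0, 5, 5) but only (4, 4, 9) is free — short on cpu


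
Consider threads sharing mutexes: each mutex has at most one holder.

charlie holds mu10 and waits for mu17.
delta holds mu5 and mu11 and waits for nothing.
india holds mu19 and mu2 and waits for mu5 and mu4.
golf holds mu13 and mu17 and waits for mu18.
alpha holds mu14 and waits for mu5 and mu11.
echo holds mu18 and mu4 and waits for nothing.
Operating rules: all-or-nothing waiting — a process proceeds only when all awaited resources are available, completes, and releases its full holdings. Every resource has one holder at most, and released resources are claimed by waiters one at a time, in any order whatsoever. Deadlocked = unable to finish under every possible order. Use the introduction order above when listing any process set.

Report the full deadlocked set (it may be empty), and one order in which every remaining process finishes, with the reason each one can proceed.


The deadlocked set is empty.
Key observation: no waiting chain loops back on itself — every chain ends at a process that waits on nothing, so everyone eventually runs.
The rest can finish in the order echo, golf, charlie, delta, india, alpha.
Step-by-step check:
  run echo (it waits on nothing); releases mu18 and mu4
  golf: everything it awaited (mu18) is free; runs, freeing mu13 and mu17
  charlie: everything it awaited (mu17) is free; runs, freeing mu10
  run delta (it waits on nothing); releases mu5 and mu11
  india: everything it awaited (mu5 and mu4) is free; runs, freeing mu19 and mu2
  alpha: everything it awaited (mu5 and mu11) is free; runs, freeing mu14


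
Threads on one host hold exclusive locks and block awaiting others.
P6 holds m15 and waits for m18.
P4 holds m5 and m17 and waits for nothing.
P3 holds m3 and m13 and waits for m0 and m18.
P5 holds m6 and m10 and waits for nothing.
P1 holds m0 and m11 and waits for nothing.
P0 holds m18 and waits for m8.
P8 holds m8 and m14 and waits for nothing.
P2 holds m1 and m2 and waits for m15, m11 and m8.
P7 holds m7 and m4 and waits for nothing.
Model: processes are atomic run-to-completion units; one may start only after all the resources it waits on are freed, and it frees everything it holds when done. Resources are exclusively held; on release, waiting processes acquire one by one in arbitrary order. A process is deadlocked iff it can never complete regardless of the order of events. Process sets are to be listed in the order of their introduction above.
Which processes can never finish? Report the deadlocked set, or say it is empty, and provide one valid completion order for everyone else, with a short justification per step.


No process is deadlocked.
Key observation: the wait graph is acyclic; completion cascades from the unblocked processes through everyone else.
The rest can finish in the order P5, P8, P1, P0, P6, P7, P2, P3, P4.
Check, step by step:
  P5: no waits; runs immediately, freeing m6 and m10
  P8: no waits; runs immediately, freeing m8 and m14
  P1: no waits; runs immediately, freeing m0 and m11
  run P0 (all its waits — m8 — are resolved); releases m18
  run P6 (all its waits — m18 — are resolved); releases m15
  P7: no waits; runs immediately, freeing m7 and m4
  run P2 (all its waits — m15, m11 and m8 — are resolved); releases m1 and m2
  run P3 (all its waits — m0 and m18 — are resolved); releases m3 and m13
  P4: no waits; runs immediately, freeing m5 and m17


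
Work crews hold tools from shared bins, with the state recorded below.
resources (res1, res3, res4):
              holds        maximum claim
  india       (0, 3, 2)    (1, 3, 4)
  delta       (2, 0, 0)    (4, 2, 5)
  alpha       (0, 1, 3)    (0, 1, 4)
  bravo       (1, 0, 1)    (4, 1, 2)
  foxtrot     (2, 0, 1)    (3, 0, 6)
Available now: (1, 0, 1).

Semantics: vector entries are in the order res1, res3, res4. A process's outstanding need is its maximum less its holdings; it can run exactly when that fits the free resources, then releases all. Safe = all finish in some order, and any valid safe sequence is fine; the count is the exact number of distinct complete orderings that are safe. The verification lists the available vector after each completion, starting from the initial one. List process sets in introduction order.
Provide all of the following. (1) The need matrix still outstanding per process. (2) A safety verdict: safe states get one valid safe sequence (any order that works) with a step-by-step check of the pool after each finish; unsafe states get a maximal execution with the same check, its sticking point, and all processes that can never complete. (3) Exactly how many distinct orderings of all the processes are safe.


(1) Remaining need (order res1, res3, res4):
  india: (1, 0, 2)
  delta: (2, 2, 5)
  alpha: (0, 0, 1)
  bravo: (3, 1, 1)
  foxtrot: (1, 0, 5)
(2) SAFE. One safe sequence: alpha, india, foxtrot, bravo, delta.
Key observation: the first exact fit in this order is alpha — it needs (0, 0, 1) with (1, 0, 1) free, meeting a requested resource to the last unit.
Verifying each step:
  pool = (1, 0, 1)
  alpha needs (0, 0, 1) <= (1, 0, 1) -> finishes; pool += (0, 1, 3) = (1, 1, 4)
  india needs (1, 0, 2) <= (1, 1, 4) -> finishes; pool += (0, 3, 2) = (1, 4, 6)
  foxtrot needs (1, 0, 5) <= (1, 4, 6) -> finishes; pool += (2, 0, 1) = (3, 4, 7)
  bravo needs (3, 1, 1) <= (3, 4, 7) -> finishes; pool += (1, 0, 1) = (4, 4, 8)
  delta needs (2, 2, 5) <= (4, 4, 8) -> finishes; pool += (2, 0, 0) = (6, 4, 8)
(3) Precisely 2 of the possible complete orderings are safe sequences.


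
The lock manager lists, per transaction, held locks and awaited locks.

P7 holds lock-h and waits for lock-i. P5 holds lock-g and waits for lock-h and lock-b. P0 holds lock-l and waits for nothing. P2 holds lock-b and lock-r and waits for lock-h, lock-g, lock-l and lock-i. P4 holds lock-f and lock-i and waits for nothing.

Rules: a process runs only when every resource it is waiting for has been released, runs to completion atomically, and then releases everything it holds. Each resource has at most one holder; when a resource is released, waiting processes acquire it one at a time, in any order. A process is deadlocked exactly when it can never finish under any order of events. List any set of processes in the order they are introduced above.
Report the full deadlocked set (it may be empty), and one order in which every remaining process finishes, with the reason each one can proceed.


Deadlocked set: P5 and P2.
Key observation: along P5 -> P2 -> P5, each member waits on what the next one holds — a deadlock; no other process is dragged down with it.
The rest can finish in the order P0, P4, P7.
Walking it through:
  P0 waits on nothing -> runs at once and releases lock-l
  P4 waits on nothing -> runs at once and releases lock-f and lock-i
  P7 waits on lock-i — all released -> runs and releases lock-h


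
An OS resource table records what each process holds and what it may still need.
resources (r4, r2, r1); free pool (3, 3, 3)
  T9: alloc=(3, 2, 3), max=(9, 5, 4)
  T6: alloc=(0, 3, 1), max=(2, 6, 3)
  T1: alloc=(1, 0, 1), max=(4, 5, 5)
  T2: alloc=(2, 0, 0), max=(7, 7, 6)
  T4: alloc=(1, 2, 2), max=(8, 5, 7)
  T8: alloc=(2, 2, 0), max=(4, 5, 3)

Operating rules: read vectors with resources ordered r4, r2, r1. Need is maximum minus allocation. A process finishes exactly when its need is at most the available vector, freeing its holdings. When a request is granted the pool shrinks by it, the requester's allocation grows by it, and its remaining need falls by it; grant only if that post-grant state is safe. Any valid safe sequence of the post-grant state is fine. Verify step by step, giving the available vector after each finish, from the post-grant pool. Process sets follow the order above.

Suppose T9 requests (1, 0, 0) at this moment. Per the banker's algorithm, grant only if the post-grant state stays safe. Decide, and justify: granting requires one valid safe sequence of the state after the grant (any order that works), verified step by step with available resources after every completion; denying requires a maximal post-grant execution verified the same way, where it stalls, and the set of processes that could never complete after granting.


GRANT: granting preserves safety; a valid post-grant sequence is T6, T8, T1, T9, T4, T2.
Key observation: even at the reduced pool (2, 3, 3), T6 fits immediately, so safety survives the grant.
Verifying the post-grant state step by step:
  pool = (2, 3, 3)
  run T6 (needs (2, 3, 2), free (2, 3, 3)); after release of (0, 3, 1) the pool is (2, 6, 4)
  run T8 (needs (2, 3, 3), free (2, 6, 4)); after release of (2, 2, 0) the pool is (4, 8, 4)
  run T1 (needs (3, 5, 4), free (4, 8, 4)); after release of (1, 0, 1) the pool is (5, 8, 5)
  run T9 (needs (5, 3, 1), free (5, 8, 5)); after release of (4, 2, 3) the pool is (9, 10, 8)
  run T4 (needs (7, 3, 5), free (9, 10, 8)); after release of (1, 2, 2) the pool is (10, 12, 10)
  run T2 (needs (5, 7, 6), free (10, 12, 10)); after release of (2, 0, 0) the pool is (12, 12, 10)


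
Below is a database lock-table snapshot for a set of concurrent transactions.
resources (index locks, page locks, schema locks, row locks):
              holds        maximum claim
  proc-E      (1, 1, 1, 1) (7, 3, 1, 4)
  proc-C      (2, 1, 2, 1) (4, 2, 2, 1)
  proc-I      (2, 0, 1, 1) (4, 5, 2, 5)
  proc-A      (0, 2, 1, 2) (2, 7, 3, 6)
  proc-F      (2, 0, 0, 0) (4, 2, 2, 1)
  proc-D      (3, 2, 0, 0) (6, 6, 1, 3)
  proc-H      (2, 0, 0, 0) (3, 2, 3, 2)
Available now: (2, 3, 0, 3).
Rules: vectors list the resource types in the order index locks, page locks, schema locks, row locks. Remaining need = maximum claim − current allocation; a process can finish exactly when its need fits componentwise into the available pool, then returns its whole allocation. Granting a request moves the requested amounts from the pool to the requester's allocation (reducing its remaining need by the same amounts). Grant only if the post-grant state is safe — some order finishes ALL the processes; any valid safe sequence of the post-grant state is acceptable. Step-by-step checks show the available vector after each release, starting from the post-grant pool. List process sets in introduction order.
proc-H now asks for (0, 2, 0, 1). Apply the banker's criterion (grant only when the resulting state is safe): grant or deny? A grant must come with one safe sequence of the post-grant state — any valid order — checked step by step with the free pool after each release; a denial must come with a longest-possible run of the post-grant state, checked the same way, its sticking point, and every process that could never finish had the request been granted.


GRANT. The post-grant state is safe; one safe sequence: proc-C, proc-F, proc-E, proc-H, proc-D, proc-A, proc-I.
Key observation: even at the reduced pool (2, 1, 0, 2), proc-C fits immediately, so safety survives the grant.
Step-by-step check of the post-grant state:
  pool = (2, 1, 0, 2)
  proc-C: need (2, 1, 0, 0) fits (2, 1, 0, 2); releases (2, 1, 2, 1), pool now (4, 2, 2, 3)
  proc-F: need (2, 2, 2, 1) fits (4, 2, 2, 3); releases (2, 0, 0, 0), pool now (6, 2, 2, 3)
  proc-E: need (6, 2, 0, 3) fits (6, 2, 2, 3); releases (1, 1, 1, 1), pool now (7, 3, 3, 4)
  proc-H: need (1, 0, 3, 1) fits (7, 3, 3, 4); releases (2, 2, 0, 1), pool now (9, 5, 3, 5)
  proc-D: need (3, 4, 1, 3) fits (9, 5, 3, 5); releases (3, 2, 0, 0), pool now (12, 7, 3, 5)
  proc-A: need (2, 5, 2, 4) fits (12, 7, 3, 5); releases (0, 2, 1, 2), pool now (12, 9, 4, 7)
  proc-I: need (2, 5, 1, 4) fits (12, 9, 4, 7); releases (2, 0, 1, 1), pool now (14, 9, 5, 8)


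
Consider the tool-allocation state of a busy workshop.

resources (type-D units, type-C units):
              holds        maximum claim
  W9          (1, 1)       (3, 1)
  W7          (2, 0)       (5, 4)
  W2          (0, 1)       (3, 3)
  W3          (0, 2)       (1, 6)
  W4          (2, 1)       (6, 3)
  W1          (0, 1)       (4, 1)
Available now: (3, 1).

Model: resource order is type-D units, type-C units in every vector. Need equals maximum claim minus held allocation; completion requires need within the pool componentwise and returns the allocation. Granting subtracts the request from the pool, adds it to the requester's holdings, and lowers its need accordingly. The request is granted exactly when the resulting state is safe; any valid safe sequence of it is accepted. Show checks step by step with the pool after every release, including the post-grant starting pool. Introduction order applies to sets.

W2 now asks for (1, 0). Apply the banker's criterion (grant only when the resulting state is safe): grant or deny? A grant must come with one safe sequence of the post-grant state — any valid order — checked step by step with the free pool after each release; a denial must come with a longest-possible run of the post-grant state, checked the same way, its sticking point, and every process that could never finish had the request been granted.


GRANT. The post-grant state is safe; one safe sequence: W9, W2, W1, W3, W7, W4.
Key observation: the grant leaves (2, 1) free — enough for W9, whose release restarts the cascade.
Verifying the post-grant state step by step:
  pool = (2, 1)
  run W9 (needs (2, 0), free (2, 1)); after release of (1, 1) the pool is (3, 2)
  run W2 (needs (2, 2), free (3, 2)); after release of (1, 1) the pool is (4, 3)
  run W1 (needs (4, 0), free (4, 3)); after release of (0, 1) the pool is (4, 4)
  run W3 (needs (1, 4), free (4, 4)); after release of (0, 2) the pool is (4, 6)
  run W7 (needs (3, 4), free (4, 6)); after release of (2, 0) the pool is (6, 6)
  run W4 (needs (4, 2), free (6, 6)); after release of (2, 1) the pool is (8, 7)
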